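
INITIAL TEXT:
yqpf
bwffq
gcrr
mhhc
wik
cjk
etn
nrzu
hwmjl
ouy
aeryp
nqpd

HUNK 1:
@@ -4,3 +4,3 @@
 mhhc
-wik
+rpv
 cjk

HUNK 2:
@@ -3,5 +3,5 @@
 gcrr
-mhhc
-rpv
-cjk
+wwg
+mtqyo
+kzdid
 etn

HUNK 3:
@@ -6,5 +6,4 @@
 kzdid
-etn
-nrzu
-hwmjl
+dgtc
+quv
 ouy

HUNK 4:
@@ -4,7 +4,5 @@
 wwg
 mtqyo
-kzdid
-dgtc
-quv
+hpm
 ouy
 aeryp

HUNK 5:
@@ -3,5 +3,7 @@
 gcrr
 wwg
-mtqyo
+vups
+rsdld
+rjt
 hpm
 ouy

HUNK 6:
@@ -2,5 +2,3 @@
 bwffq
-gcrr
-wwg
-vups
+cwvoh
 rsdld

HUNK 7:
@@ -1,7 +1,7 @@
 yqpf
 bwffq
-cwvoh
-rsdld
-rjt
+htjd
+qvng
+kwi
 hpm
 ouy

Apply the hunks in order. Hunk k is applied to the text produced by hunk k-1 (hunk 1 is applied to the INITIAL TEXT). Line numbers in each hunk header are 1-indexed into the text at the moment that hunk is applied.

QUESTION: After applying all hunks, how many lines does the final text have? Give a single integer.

Hunk 1: at line 4 remove [wik] add [rpv] -> 12 lines: yqpf bwffq gcrr mhhc rpv cjk etn nrzu hwmjl ouy aeryp nqpd
Hunk 2: at line 3 remove [mhhc,rpv,cjk] add [wwg,mtqyo,kzdid] -> 12 lines: yqpf bwffq gcrr wwg mtqyo kzdid etn nrzu hwmjl ouy aeryp nqpd
Hunk 3: at line 6 remove [etn,nrzu,hwmjl] add [dgtc,quv] -> 11 lines: yqpf bwffq gcrr wwg mtqyo kzdid dgtc quv ouy aeryp nqpd
Hunk 4: at line 4 remove [kzdid,dgtc,quv] add [hpm] -> 9 lines: yqpf bwffq gcrr wwg mtqyo hpm ouy aeryp nqpd
Hunk 5: at line 3 remove [mtqyo] add [vups,rsdld,rjt] -> 11 lines: yqpf bwffq gcrr wwg vups rsdld rjt hpm ouy aeryp nqpd
Hunk 6: at line 2 remove [gcrr,wwg,vups] add [cwvoh] -> 9 lines: yqpf bwffq cwvoh rsdld rjt hpm ouy aeryp nqpd
Hunk 7: at line 1 remove [cwvoh,rsdld,rjt] add [htjd,qvng,kwi] -> 9 lines: yqpf bwffq htjd qvng kwi hpm ouy aeryp nqpd
Final line count: 9

Answer: 9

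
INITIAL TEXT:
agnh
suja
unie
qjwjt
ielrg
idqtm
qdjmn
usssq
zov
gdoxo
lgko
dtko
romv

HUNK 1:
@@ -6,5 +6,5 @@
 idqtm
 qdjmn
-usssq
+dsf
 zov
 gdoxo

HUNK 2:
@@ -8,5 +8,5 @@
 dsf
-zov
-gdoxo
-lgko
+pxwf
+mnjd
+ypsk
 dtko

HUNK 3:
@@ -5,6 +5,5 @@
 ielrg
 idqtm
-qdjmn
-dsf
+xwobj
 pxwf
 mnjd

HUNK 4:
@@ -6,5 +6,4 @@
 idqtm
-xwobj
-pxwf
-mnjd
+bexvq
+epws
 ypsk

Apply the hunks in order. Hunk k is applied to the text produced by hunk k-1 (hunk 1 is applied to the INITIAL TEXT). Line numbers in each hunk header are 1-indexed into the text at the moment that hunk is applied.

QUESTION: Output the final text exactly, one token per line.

Hunk 1: at line 6 remove [usssq] add [dsf] -> 13 lines: agnh suja unie qjwjt ielrg idqtm qdjmn dsf zov gdoxo lgko dtko romv
Hunk 2: at line 8 remove [zov,gdoxo,lgko] add [pxwf,mnjd,ypsk] -> 13 lines: agnh suja unie qjwjt ielrg idqtm qdjmn dsf pxwf mnjd ypsk dtko romv
Hunk 3: at line 5 remove [qdjmn,dsf] add [xwobj] -> 12 lines: agnh suja unie qjwjt ielrg idqtm xwobj pxwf mnjd ypsk dtko romv
Hunk 4: at line 6 remove [xwobj,pxwf,mnjd] add [bexvq,epws] -> 11 lines: agnh suja unie qjwjt ielrg idqtm bexvq epws ypsk dtko romv

Answer: agnh
suja
unie
qjwjt
ielrg
idqtm
bexvq
epws
ypsk
dtko
romv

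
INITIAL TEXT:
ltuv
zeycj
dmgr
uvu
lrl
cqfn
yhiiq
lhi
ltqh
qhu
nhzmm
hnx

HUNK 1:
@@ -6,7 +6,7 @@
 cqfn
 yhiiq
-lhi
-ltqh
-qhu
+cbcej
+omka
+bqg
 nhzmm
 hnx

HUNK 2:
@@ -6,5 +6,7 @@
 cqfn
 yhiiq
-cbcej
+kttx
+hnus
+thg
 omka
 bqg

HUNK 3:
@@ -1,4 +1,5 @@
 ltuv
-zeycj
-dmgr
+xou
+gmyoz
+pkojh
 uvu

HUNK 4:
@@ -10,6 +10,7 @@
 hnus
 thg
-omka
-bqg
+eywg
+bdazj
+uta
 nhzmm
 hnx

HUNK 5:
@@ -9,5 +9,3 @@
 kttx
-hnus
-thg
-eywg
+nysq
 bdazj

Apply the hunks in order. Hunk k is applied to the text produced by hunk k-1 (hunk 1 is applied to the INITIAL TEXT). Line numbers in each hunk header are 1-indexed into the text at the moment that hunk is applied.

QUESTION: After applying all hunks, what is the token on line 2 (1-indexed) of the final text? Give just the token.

Answer: xou

Derivation:
Hunk 1: at line 6 remove [lhi,ltqh,qhu] add [cbcej,omka,bqg] -> 12 lines: ltuv zeycj dmgr uvu lrl cqfn yhiiq cbcej omka bqg nhzmm hnx
Hunk 2: at line 6 remove [cbcej] add [kttx,hnus,thg] -> 14 lines: ltuv zeycj dmgr uvu lrl cqfn yhiiq kttx hnus thg omka bqg nhzmm hnx
Hunk 3: at line 1 remove [zeycj,dmgr] add [xou,gmyoz,pkojh] -> 15 lines: ltuv xou gmyoz pkojh uvu lrl cqfn yhiiq kttx hnus thg omka bqg nhzmm hnx
Hunk 4: at line 10 remove [omka,bqg] add [eywg,bdazj,uta] -> 16 lines: ltuv xou gmyoz pkojh uvu lrl cqfn yhiiq kttx hnus thg eywg bdazj uta nhzmm hnx
Hunk 5: at line 9 remove [hnus,thg,eywg] add [nysq] -> 14 lines: ltuv xou gmyoz pkojh uvu lrl cqfn yhiiq kttx nysq bdazj uta nhzmm hnx
Final line 2: xou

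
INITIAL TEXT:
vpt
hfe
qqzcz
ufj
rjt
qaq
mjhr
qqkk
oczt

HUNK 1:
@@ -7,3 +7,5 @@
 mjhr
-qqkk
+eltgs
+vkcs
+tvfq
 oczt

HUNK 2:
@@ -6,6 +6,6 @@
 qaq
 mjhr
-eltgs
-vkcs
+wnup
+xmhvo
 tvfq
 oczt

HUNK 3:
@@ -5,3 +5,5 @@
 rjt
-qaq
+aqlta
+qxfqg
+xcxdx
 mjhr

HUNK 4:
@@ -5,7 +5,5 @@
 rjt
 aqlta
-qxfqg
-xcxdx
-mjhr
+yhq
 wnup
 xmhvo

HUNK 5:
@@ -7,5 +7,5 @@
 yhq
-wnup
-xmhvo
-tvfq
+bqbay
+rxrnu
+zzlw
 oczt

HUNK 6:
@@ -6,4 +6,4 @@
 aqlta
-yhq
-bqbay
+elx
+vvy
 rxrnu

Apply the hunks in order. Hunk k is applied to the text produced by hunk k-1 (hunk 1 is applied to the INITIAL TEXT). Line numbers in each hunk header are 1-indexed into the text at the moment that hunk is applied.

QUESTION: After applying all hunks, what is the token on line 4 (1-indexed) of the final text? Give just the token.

Hunk 1: at line 7 remove [qqkk] add [eltgs,vkcs,tvfq] -> 11 lines: vpt hfe qqzcz ufj rjt qaq mjhr eltgs vkcs tvfq oczt
Hunk 2: at line 6 remove [eltgs,vkcs] add [wnup,xmhvo] -> 11 lines: vpt hfe qqzcz ufj rjt qaq mjhr wnup xmhvo tvfq oczt
Hunk 3: at line 5 remove [qaq] add [aqlta,qxfqg,xcxdx] -> 13 lines: vpt hfe qqzcz ufj rjt aqlta qxfqg xcxdx mjhr wnup xmhvo tvfq oczt
Hunk 4: at line 5 remove [qxfqg,xcxdx,mjhr] add [yhq] -> 11 lines: vpt hfe qqzcz ufj rjt aqlta yhq wnup xmhvo tvfq oczt
Hunk 5: at line 7 remove [wnup,xmhvo,tvfq] add [bqbay,rxrnu,zzlw] -> 11 lines: vpt hfe qqzcz ufj rjt aqlta yhq bqbay rxrnu zzlw oczt
Hunk 6: at line 6 remove [yhq,bqbay] add [elx,vvy] -> 11 lines: vpt hfe qqzcz ufj rjt aqlta elx vvy rxrnu zzlw oczt
Final line 4: ufj

Answer: ufj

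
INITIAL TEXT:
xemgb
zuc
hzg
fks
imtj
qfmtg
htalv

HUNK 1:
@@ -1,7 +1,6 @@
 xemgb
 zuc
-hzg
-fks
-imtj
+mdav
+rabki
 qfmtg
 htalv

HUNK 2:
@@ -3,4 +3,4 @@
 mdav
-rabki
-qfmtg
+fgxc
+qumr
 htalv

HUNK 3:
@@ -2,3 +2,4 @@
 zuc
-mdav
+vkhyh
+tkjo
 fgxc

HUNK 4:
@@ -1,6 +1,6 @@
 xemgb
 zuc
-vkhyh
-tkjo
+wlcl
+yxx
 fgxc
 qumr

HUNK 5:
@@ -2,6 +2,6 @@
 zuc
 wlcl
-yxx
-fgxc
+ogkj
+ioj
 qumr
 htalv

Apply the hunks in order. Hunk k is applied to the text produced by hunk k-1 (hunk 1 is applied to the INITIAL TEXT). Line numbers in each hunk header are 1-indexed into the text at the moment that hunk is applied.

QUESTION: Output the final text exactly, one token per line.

Answer: xemgb
zuc
wlcl
ogkj
ioj
qumr
htalv

Derivation:
Hunk 1: at line 1 remove [hzg,fks,imtj] add [mdav,rabki] -> 6 lines: xemgb zuc mdav rabki qfmtg htalv
Hunk 2: at line 3 remove [rabki,qfmtg] add [fgxc,qumr] -> 6 lines: xemgb zuc mdav fgxc qumr htalv
Hunk 3: at line 2 remove [mdav] add [vkhyh,tkjo] -> 7 lines: xemgb zuc vkhyh tkjo fgxc qumr htalv
Hunk 4: at line 1 remove [vkhyh,tkjo] add [wlcl,yxx] -> 7 lines: xemgb zuc wlcl yxx fgxc qumr htalv
Hunk 5: at line 2 remove [yxx,fgxc] add [ogkj,ioj] -> 7 lines: xemgb zuc wlcl ogkj ioj qumr htalv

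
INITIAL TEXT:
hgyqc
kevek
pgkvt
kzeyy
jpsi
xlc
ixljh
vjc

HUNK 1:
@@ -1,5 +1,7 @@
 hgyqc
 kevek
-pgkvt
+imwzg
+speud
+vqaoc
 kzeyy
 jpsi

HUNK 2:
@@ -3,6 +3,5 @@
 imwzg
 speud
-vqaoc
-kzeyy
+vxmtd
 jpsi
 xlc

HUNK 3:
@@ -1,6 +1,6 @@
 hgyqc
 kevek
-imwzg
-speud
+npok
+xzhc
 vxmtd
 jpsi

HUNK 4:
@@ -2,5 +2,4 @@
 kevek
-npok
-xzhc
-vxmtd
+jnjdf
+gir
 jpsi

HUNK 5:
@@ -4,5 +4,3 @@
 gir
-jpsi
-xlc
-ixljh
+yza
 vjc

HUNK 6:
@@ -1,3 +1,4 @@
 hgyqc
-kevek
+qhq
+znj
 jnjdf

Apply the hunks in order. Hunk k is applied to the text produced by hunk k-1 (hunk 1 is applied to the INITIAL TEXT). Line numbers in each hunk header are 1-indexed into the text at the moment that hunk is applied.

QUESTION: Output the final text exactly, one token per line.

Answer: hgyqc
qhq
znj
jnjdf
gir
yza
vjc

Derivation:
Hunk 1: at line 1 remove [pgkvt] add [imwzg,speud,vqaoc] -> 10 lines: hgyqc kevek imwzg speud vqaoc kzeyy jpsi xlc ixljh vjc
Hunk 2: at line 3 remove [vqaoc,kzeyy] add [vxmtd] -> 9 lines: hgyqc kevek imwzg speud vxmtd jpsi xlc ixljh vjc
Hunk 3: at line 1 remove [imwzg,speud] add [npok,xzhc] -> 9 lines: hgyqc kevek npok xzhc vxmtd jpsi xlc ixljh vjc
Hunk 4: at line 2 remove [npok,xzhc,vxmtd] add [jnjdf,gir] -> 8 lines: hgyqc kevek jnjdf gir jpsi xlc ixljh vjc
Hunk 5: at line 4 remove [jpsi,xlc,ixljh] add [yza] -> 6 lines: hgyqc kevek jnjdf gir yza vjc
Hunk 6: at line 1 remove [kevek] add [qhq,znj] -> 7 lines: hgyqc qhq znj jnjdf gir yza vjc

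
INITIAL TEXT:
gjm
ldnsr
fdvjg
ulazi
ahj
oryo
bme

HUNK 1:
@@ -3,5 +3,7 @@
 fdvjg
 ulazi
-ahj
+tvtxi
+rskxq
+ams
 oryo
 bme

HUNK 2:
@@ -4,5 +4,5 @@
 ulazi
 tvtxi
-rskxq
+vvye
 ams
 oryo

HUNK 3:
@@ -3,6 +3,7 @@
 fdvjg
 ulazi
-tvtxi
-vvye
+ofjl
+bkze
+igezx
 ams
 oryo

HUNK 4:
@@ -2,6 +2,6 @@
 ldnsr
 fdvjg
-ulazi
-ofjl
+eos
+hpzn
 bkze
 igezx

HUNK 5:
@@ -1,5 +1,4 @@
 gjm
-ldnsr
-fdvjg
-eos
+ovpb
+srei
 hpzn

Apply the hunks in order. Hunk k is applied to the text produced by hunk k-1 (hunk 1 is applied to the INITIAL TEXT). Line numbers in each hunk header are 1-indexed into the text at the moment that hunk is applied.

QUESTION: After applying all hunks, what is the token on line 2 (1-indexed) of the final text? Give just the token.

Hunk 1: at line 3 remove [ahj] add [tvtxi,rskxq,ams] -> 9 lines: gjm ldnsr fdvjg ulazi tvtxi rskxq ams oryo bme
Hunk 2: at line 4 remove [rskxq] add [vvye] -> 9 lines: gjm ldnsr fdvjg ulazi tvtxi vvye ams oryo bme
Hunk 3: at line 3 remove [tvtxi,vvye] add [ofjl,bkze,igezx] -> 10 lines: gjm ldnsr fdvjg ulazi ofjl bkze igezx ams oryo bme
Hunk 4: at line 2 remove [ulazi,ofjl] add [eos,hpzn] -> 10 lines: gjm ldnsr fdvjg eos hpzn bkze igezx ams oryo bme
Hunk 5: at line 1 remove [ldnsr,fdvjg,eos] add [ovpb,srei] -> 9 lines: gjm ovpb srei hpzn bkze igezx ams oryo bme
Final line 2: ovpb

Answer: ovpb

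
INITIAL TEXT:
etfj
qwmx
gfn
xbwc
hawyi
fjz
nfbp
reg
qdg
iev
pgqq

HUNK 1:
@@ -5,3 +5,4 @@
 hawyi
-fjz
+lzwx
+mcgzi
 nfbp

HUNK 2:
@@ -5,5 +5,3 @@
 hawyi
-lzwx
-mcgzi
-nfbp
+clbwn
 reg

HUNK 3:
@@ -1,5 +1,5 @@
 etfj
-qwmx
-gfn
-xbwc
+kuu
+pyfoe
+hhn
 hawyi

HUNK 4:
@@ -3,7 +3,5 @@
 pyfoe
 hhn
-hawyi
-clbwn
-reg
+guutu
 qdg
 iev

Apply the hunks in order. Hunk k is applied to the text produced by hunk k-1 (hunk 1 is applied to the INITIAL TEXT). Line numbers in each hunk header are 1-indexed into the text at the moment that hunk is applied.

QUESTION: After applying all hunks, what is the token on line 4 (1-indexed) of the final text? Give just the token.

Answer: hhn

Derivation:
Hunk 1: at line 5 remove [fjz] add [lzwx,mcgzi] -> 12 lines: etfj qwmx gfn xbwc hawyi lzwx mcgzi nfbp reg qdg iev pgqq
Hunk 2: at line 5 remove [lzwx,mcgzi,nfbp] add [clbwn] -> 10 lines: etfj qwmx gfn xbwc hawyi clbwn reg qdg iev pgqq
Hunk 3: at line 1 remove [qwmx,gfn,xbwc] add [kuu,pyfoe,hhn] -> 10 lines: etfj kuu pyfoe hhn hawyi clbwn reg qdg iev pgqq
Hunk 4: at line 3 remove [hawyi,clbwn,reg] add [guutu] -> 8 lines: etfj kuu pyfoe hhn guutu qdg iev pgqq
Final line 4: hhn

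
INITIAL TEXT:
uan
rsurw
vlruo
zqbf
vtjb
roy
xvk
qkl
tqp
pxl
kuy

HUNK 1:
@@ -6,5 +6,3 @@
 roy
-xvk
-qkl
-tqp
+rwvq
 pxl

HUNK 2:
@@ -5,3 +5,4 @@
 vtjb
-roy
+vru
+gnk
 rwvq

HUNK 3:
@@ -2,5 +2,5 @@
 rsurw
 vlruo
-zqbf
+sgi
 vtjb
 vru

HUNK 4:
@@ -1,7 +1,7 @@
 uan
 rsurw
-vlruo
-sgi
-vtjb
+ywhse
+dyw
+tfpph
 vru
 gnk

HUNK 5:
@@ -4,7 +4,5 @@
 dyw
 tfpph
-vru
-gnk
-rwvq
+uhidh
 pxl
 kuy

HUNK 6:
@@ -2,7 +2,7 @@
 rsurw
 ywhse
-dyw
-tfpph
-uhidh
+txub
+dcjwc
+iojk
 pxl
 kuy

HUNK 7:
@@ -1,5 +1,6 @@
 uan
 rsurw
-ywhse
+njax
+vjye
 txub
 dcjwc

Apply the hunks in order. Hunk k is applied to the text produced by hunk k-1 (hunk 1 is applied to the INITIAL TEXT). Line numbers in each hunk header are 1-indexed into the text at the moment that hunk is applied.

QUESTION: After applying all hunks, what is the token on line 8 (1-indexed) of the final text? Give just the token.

Answer: pxl

Derivation:
Hunk 1: at line 6 remove [xvk,qkl,tqp] add [rwvq] -> 9 lines: uan rsurw vlruo zqbf vtjb roy rwvq pxl kuy
Hunk 2: at line 5 remove [roy] add [vru,gnk] -> 10 lines: uan rsurw vlruo zqbf vtjb vru gnk rwvq pxl kuy
Hunk 3: at line 2 remove [zqbf] add [sgi] -> 10 lines: uan rsurw vlruo sgi vtjb vru gnk rwvq pxl kuy
Hunk 4: at line 1 remove [vlruo,sgi,vtjb] add [ywhse,dyw,tfpph] -> 10 lines: uan rsurw ywhse dyw tfpph vru gnk rwvq pxl kuy
Hunk 5: at line 4 remove [vru,gnk,rwvq] add [uhidh] -> 8 lines: uan rsurw ywhse dyw tfpph uhidh pxl kuy
Hunk 6: at line 2 remove [dyw,tfpph,uhidh] add [txub,dcjwc,iojk] -> 8 lines: uan rsurw ywhse txub dcjwc iojk pxl kuy
Hunk 7: at line 1 remove [ywhse] add [njax,vjye] -> 9 lines: uan rsurw njax vjye txub dcjwc iojk pxl kuy
Final line 8: pxl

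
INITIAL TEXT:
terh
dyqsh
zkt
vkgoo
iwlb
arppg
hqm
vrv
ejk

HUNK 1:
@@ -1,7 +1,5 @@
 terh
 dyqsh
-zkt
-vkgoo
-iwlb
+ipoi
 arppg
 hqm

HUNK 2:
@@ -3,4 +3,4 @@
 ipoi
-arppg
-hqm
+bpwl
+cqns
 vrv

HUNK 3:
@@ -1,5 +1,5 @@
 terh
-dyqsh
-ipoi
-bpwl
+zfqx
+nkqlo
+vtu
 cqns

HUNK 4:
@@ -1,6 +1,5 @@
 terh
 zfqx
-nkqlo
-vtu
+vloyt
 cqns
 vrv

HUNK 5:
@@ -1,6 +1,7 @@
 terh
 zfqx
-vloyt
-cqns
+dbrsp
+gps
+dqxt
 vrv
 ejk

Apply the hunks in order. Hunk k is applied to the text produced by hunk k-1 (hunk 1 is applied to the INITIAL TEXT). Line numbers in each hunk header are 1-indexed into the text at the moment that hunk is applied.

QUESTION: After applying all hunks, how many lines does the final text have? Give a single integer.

Hunk 1: at line 1 remove [zkt,vkgoo,iwlb] add [ipoi] -> 7 lines: terh dyqsh ipoi arppg hqm vrv ejk
Hunk 2: at line 3 remove [arppg,hqm] add [bpwl,cqns] -> 7 lines: terh dyqsh ipoi bpwl cqns vrv ejk
Hunk 3: at line 1 remove [dyqsh,ipoi,bpwl] add [zfqx,nkqlo,vtu] -> 7 lines: terh zfqx nkqlo vtu cqns vrv ejk
Hunk 4: at line 1 remove [nkqlo,vtu] add [vloyt] -> 6 lines: terh zfqx vloyt cqns vrv ejk
Hunk 5: at line 1 remove [vloyt,cqns] add [dbrsp,gps,dqxt] -> 7 lines: terh zfqx dbrsp gps dqxt vrv ejk
Final line count: 7

Answer: 7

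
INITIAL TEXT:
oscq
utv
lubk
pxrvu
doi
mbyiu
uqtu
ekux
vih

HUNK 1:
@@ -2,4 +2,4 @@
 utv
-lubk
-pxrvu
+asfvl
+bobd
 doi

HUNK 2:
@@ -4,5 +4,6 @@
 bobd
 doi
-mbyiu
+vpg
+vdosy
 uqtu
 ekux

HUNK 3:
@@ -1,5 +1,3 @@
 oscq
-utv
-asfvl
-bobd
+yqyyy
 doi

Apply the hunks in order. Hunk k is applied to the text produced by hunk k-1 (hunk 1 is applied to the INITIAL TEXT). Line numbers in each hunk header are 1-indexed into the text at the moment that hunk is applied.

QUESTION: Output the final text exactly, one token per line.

Hunk 1: at line 2 remove [lubk,pxrvu] add [asfvl,bobd] -> 9 lines: oscq utv asfvl bobd doi mbyiu uqtu ekux vih
Hunk 2: at line 4 remove [mbyiu] add [vpg,vdosy] -> 10 lines: oscq utv asfvl bobd doi vpg vdosy uqtu ekux vih
Hunk 3: at line 1 remove [utv,asfvl,bobd] add [yqyyy] -> 8 lines: oscq yqyyy doi vpg vdosy uqtu ekux vih

Answer: oscq
yqyyy
doi
vpg
vdosy
uqtu
ekux
vih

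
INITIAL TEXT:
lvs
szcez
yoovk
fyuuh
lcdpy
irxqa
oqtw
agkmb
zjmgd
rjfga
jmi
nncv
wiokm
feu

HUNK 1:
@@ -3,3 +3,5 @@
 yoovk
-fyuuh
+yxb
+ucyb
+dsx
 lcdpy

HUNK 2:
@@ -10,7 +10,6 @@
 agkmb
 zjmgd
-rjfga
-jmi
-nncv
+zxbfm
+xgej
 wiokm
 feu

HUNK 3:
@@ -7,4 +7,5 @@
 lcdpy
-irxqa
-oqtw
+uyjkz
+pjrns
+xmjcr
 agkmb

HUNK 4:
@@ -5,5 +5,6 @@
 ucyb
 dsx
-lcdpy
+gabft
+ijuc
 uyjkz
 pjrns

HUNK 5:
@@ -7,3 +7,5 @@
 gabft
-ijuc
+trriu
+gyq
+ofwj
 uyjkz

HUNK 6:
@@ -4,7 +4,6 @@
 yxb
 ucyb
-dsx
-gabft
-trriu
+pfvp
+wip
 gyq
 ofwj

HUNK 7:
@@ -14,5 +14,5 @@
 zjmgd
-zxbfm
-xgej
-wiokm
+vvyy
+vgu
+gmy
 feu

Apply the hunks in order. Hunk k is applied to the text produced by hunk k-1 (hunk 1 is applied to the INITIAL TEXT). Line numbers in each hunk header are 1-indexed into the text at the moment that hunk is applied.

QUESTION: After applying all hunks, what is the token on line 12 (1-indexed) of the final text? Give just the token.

Hunk 1: at line 3 remove [fyuuh] add [yxb,ucyb,dsx] -> 16 lines: lvs szcez yoovk yxb ucyb dsx lcdpy irxqa oqtw agkmb zjmgd rjfga jmi nncv wiokm feu
Hunk 2: at line 10 remove [rjfga,jmi,nncv] add [zxbfm,xgej] -> 15 lines: lvs szcez yoovk yxb ucyb dsx lcdpy irxqa oqtw agkmb zjmgd zxbfm xgej wiokm feu
Hunk 3: at line 7 remove [irxqa,oqtw] add [uyjkz,pjrns,xmjcr] -> 16 lines: lvs szcez yoovk yxb ucyb dsx lcdpy uyjkz pjrns xmjcr agkmb zjmgd zxbfm xgej wiokm feu
Hunk 4: at line 5 remove [lcdpy] add [gabft,ijuc] -> 17 lines: lvs szcez yoovk yxb ucyb dsx gabft ijuc uyjkz pjrns xmjcr agkmb zjmgd zxbfm xgej wiokm feu
Hunk 5: at line 7 remove [ijuc] add [trriu,gyq,ofwj] -> 19 lines: lvs szcez yoovk yxb ucyb dsx gabft trriu gyq ofwj uyjkz pjrns xmjcr agkmb zjmgd zxbfm xgej wiokm feu
Hunk 6: at line 4 remove [dsx,gabft,trriu] add [pfvp,wip] -> 18 lines: lvs szcez yoovk yxb ucyb pfvp wip gyq ofwj uyjkz pjrns xmjcr agkmb zjmgd zxbfm xgej wiokm feu
Hunk 7: at line 14 remove [zxbfm,xgej,wiokm] add [vvyy,vgu,gmy] -> 18 lines: lvs szcez yoovk yxb ucyb pfvp wip gyq ofwj uyjkz pjrns xmjcr agkmb zjmgd vvyy vgu gmy feu
Final line 12: xmjcr

Answer: xmjcr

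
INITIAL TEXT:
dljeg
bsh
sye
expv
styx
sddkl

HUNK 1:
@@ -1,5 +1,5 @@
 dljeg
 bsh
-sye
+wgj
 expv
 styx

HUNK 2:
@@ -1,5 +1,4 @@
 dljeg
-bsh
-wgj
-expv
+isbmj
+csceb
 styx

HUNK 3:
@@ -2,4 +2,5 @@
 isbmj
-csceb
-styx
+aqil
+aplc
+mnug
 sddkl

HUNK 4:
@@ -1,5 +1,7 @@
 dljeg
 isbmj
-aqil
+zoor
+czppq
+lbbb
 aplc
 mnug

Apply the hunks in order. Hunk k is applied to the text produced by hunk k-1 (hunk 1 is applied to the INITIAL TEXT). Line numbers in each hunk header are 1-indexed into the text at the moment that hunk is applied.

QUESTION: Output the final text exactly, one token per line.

Hunk 1: at line 1 remove [sye] add [wgj] -> 6 lines: dljeg bsh wgj expv styx sddkl
Hunk 2: at line 1 remove [bsh,wgj,expv] add [isbmj,csceb] -> 5 lines: dljeg isbmj csceb styx sddkl
Hunk 3: at line 2 remove [csceb,styx] add [aqil,aplc,mnug] -> 6 lines: dljeg isbmj aqil aplc mnug sddkl
Hunk 4: at line 1 remove [aqil] add [zoor,czppq,lbbb] -> 8 lines: dljeg isbmj zoor czppq lbbb aplc mnug sddkl

Answer: dljeg
isbmj
zoor
czppq
lbbb
aplc
mnug
sddkl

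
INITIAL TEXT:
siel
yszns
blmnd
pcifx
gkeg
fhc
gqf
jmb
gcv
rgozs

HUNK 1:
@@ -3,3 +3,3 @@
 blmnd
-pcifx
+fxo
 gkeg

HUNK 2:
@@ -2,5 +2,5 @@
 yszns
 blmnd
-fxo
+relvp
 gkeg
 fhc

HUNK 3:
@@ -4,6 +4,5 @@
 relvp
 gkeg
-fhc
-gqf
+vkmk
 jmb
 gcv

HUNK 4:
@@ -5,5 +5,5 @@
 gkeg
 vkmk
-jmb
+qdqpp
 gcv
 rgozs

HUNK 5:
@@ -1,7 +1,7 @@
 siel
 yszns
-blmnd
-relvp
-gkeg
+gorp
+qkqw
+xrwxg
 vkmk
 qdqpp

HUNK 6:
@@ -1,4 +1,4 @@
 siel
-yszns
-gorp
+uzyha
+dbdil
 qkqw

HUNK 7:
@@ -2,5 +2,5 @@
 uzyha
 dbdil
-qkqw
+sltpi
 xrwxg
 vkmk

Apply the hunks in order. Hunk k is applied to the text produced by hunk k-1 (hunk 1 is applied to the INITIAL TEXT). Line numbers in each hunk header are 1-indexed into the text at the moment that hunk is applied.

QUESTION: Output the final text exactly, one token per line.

Hunk 1: at line 3 remove [pcifx] add [fxo] -> 10 lines: siel yszns blmnd fxo gkeg fhc gqf jmb gcv rgozs
Hunk 2: at line 2 remove [fxo] add [relvp] -> 10 lines: siel yszns blmnd relvp gkeg fhc gqf jmb gcv rgozs
Hunk 3: at line 4 remove [fhc,gqf] add [vkmk] -> 9 lines: siel yszns blmnd relvp gkeg vkmk jmb gcv rgozs
Hunk 4: at line 5 remove [jmb] add [qdqpp] -> 9 lines: siel yszns blmnd relvp gkeg vkmk qdqpp gcv rgozs
Hunk 5: at line 1 remove [blmnd,relvp,gkeg] add [gorp,qkqw,xrwxg] -> 9 lines: siel yszns gorp qkqw xrwxg vkmk qdqpp gcv rgozs
Hunk 6: at line 1 remove [yszns,gorp] add [uzyha,dbdil] -> 9 lines: siel uzyha dbdil qkqw xrwxg vkmk qdqpp gcv rgozs
Hunk 7: at line 2 remove [qkqw] add [sltpi] -> 9 lines: siel uzyha dbdil sltpi xrwxg vkmk qdqpp gcv rgozs

Answer: siel
uzyha
dbdil
sltpi
xrwxg
vkmk
qdqpp
gcv
rgozs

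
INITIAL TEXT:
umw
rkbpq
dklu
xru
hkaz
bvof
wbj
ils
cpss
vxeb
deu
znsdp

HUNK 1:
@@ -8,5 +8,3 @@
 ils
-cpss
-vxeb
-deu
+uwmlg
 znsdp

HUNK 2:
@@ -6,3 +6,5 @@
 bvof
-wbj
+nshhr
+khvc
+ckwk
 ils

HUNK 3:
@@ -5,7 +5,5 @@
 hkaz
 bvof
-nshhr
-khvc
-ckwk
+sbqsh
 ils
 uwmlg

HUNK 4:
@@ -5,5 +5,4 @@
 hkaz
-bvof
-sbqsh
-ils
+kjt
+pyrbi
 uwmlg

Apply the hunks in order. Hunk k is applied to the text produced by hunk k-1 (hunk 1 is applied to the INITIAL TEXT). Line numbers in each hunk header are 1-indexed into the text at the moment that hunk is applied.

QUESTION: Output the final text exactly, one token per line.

Answer: umw
rkbpq
dklu
xru
hkaz
kjt
pyrbi
uwmlg
znsdp

Derivation:
Hunk 1: at line 8 remove [cpss,vxeb,deu] add [uwmlg] -> 10 lines: umw rkbpq dklu xru hkaz bvof wbj ils uwmlg znsdp
Hunk 2: at line 6 remove [wbj] add [nshhr,khvc,ckwk] -> 12 lines: umw rkbpq dklu xru hkaz bvof nshhr khvc ckwk ils uwmlg znsdp
Hunk 3: at line 5 remove [nshhr,khvc,ckwk] add [sbqsh] -> 10 lines: umw rkbpq dklu xru hkaz bvof sbqsh ils uwmlg znsdp
Hunk 4: at line 5 remove [bvof,sbqsh,ils] add [kjt,pyrbi] -> 9 lines: umw rkbpq dklu xru hkaz kjt pyrbi uwmlg znsdp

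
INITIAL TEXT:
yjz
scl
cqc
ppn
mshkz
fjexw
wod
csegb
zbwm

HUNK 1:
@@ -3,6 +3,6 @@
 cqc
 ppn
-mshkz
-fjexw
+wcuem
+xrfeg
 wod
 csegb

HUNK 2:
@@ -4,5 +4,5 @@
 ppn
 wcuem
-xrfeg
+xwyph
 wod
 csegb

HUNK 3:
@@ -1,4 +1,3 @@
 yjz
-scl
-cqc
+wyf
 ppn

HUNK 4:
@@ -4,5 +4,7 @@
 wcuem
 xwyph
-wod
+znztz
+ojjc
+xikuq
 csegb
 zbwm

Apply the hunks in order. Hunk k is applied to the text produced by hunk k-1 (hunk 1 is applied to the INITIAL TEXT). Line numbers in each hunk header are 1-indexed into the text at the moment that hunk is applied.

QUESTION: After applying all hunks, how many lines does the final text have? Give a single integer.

Answer: 10

Derivation:
Hunk 1: at line 3 remove [mshkz,fjexw] add [wcuem,xrfeg] -> 9 lines: yjz scl cqc ppn wcuem xrfeg wod csegb zbwm
Hunk 2: at line 4 remove [xrfeg] add [xwyph] -> 9 lines: yjz scl cqc ppn wcuem xwyph wod csegb zbwm
Hunk 3: at line 1 remove [scl,cqc] add [wyf] -> 8 lines: yjz wyf ppn wcuem xwyph wod csegb zbwm
Hunk 4: at line 4 remove [wod] add [znztz,ojjc,xikuq] -> 10 lines: yjz wyf ppn wcuem xwyph znztz ojjc xikuq csegb zbwm
Final line count: 10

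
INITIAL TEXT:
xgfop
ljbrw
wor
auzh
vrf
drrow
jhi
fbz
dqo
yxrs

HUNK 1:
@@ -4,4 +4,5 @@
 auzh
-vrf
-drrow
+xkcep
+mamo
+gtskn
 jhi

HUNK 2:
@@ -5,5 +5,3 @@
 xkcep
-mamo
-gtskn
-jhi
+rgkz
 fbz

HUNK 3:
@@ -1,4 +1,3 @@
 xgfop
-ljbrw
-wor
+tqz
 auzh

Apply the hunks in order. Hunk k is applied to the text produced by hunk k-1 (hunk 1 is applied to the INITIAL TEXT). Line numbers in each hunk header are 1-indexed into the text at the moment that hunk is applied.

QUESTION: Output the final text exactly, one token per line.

Answer: xgfop
tqz
auzh
xkcep
rgkz
fbz
dqo
yxrs

Derivation:
Hunk 1: at line 4 remove [vrf,drrow] add [xkcep,mamo,gtskn] -> 11 lines: xgfop ljbrw wor auzh xkcep mamo gtskn jhi fbz dqo yxrs
Hunk 2: at line 5 remove [mamo,gtskn,jhi] add [rgkz] -> 9 lines: xgfop ljbrw wor auzh xkcep rgkz fbz dqo yxrs
Hunk 3: at line 1 remove [ljbrw,wor] add [tqz] -> 8 lines: xgfop tqz auzh xkcep rgkz fbz dqo yxrs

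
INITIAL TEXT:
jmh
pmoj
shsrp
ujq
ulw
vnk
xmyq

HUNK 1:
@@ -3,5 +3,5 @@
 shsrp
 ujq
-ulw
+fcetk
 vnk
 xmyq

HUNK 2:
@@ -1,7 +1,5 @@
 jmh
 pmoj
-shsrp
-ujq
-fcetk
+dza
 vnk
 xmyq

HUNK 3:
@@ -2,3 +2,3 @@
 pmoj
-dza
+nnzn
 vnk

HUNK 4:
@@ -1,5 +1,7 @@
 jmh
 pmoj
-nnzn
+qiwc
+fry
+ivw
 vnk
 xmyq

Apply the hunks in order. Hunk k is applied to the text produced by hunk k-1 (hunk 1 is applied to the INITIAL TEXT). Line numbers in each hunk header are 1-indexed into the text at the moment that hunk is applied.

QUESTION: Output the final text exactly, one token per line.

Hunk 1: at line 3 remove [ulw] add [fcetk] -> 7 lines: jmh pmoj shsrp ujq fcetk vnk xmyq
Hunk 2: at line 1 remove [shsrp,ujq,fcetk] add [dza] -> 5 lines: jmh pmoj dza vnk xmyq
Hunk 3: at line 2 remove [dza] add [nnzn] -> 5 lines: jmh pmoj nnzn vnk xmyq
Hunk 4: at line 1 remove [nnzn] add [qiwc,fry,ivw] -> 7 lines: jmh pmoj qiwc fry ivw vnk xmyq

Answer: jmh
pmoj
qiwc
fry
ivw
vnk
xmyq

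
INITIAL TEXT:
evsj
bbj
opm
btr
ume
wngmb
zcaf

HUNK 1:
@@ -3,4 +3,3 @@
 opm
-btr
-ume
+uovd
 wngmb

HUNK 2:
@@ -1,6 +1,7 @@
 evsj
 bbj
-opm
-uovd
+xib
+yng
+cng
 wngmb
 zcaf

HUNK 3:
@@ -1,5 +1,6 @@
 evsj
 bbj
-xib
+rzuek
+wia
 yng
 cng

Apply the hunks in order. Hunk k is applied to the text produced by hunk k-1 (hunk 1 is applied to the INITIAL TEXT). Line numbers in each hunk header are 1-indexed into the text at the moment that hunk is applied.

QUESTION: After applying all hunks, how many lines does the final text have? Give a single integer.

Hunk 1: at line 3 remove [btr,ume] add [uovd] -> 6 lines: evsj bbj opm uovd wngmb zcaf
Hunk 2: at line 1 remove [opm,uovd] add [xib,yng,cng] -> 7 lines: evsj bbj xib yng cng wngmb zcaf
Hunk 3: at line 1 remove [xib] add [rzuek,wia] -> 8 lines: evsj bbj rzuek wia yng cng wngmb zcaf
Final line count: 8

Answer: 8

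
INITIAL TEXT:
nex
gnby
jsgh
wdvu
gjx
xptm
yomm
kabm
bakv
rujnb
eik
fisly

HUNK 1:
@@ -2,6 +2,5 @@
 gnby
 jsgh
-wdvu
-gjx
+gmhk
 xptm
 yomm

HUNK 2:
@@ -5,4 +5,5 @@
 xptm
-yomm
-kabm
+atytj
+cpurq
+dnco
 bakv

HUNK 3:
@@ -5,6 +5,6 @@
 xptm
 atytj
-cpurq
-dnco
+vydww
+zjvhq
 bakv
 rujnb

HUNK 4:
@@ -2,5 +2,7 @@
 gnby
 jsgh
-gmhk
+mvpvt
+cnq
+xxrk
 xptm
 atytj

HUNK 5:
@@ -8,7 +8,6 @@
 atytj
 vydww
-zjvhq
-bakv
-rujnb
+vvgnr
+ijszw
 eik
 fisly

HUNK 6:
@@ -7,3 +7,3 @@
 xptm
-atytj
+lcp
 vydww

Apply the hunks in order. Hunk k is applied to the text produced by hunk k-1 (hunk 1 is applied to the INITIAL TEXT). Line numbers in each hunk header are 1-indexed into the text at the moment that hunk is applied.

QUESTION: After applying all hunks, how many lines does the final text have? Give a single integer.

Hunk 1: at line 2 remove [wdvu,gjx] add [gmhk] -> 11 lines: nex gnby jsgh gmhk xptm yomm kabm bakv rujnb eik fisly
Hunk 2: at line 5 remove [yomm,kabm] add [atytj,cpurq,dnco] -> 12 lines: nex gnby jsgh gmhk xptm atytj cpurq dnco bakv rujnb eik fisly
Hunk 3: at line 5 remove [cpurq,dnco] add [vydww,zjvhq] -> 12 lines: nex gnby jsgh gmhk xptm atytj vydww zjvhq bakv rujnb eik fisly
Hunk 4: at line 2 remove [gmhk] add [mvpvt,cnq,xxrk] -> 14 lines: nex gnby jsgh mvpvt cnq xxrk xptm atytj vydww zjvhq bakv rujnb eik fisly
Hunk 5: at line 8 remove [zjvhq,bakv,rujnb] add [vvgnr,ijszw] -> 13 lines: nex gnby jsgh mvpvt cnq xxrk xptm atytj vydww vvgnr ijszw eik fisly
Hunk 6: at line 7 remove [atytj] add [lcp] -> 13 lines: nex gnby jsgh mvpvt cnq xxrk xptm lcp vydww vvgnr ijszw eik fisly
Final line count: 13

Answer: 13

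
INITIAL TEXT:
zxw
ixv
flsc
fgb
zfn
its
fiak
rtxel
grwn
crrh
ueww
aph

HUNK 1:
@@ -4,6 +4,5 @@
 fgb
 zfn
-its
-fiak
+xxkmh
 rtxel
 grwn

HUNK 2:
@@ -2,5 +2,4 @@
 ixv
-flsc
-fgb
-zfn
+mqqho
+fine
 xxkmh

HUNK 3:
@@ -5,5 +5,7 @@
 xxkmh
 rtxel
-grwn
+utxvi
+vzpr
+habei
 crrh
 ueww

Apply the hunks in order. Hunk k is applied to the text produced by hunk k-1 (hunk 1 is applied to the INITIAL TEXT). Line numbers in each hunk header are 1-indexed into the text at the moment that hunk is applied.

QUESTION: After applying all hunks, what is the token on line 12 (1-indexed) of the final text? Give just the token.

Answer: aph

Derivation:
Hunk 1: at line 4 remove [its,fiak] add [xxkmh] -> 11 lines: zxw ixv flsc fgb zfn xxkmh rtxel grwn crrh ueww aph
Hunk 2: at line 2 remove [flsc,fgb,zfn] add [mqqho,fine] -> 10 lines: zxw ixv mqqho fine xxkmh rtxel grwn crrh ueww aph
Hunk 3: at line 5 remove [grwn] add [utxvi,vzpr,habei] -> 12 lines: zxw ixv mqqho fine xxkmh rtxel utxvi vzpr habei crrh ueww aph
Final line 12: aph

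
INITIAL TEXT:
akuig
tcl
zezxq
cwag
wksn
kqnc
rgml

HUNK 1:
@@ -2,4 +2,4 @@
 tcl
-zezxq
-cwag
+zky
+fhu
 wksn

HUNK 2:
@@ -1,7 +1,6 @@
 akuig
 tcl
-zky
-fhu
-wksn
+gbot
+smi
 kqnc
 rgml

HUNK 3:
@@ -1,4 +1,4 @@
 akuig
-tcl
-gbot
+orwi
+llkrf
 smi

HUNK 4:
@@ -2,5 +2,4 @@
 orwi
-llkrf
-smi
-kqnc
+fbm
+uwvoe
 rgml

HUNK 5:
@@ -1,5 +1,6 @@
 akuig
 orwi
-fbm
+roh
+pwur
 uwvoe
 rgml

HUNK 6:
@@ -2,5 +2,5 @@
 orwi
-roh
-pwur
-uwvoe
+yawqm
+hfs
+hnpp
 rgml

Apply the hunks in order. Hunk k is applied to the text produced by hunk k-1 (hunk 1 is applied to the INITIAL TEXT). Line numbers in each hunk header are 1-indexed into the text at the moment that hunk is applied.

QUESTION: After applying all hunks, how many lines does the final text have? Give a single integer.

Hunk 1: at line 2 remove [zezxq,cwag] add [zky,fhu] -> 7 lines: akuig tcl zky fhu wksn kqnc rgml
Hunk 2: at line 1 remove [zky,fhu,wksn] add [gbot,smi] -> 6 lines: akuig tcl gbot smi kqnc rgml
Hunk 3: at line 1 remove [tcl,gbot] add [orwi,llkrf] -> 6 lines: akuig orwi llkrf smi kqnc rgml
Hunk 4: at line 2 remove [llkrf,smi,kqnc] add [fbm,uwvoe] -> 5 lines: akuig orwi fbm uwvoe rgml
Hunk 5: at line 1 remove [fbm] add [roh,pwur] -> 6 lines: akuig orwi roh pwur uwvoe rgml
Hunk 6: at line 2 remove [roh,pwur,uwvoe] add [yawqm,hfs,hnpp] -> 6 lines: akuig orwi yawqm hfs hnpp rgml
Final line count: 6

Answer: 6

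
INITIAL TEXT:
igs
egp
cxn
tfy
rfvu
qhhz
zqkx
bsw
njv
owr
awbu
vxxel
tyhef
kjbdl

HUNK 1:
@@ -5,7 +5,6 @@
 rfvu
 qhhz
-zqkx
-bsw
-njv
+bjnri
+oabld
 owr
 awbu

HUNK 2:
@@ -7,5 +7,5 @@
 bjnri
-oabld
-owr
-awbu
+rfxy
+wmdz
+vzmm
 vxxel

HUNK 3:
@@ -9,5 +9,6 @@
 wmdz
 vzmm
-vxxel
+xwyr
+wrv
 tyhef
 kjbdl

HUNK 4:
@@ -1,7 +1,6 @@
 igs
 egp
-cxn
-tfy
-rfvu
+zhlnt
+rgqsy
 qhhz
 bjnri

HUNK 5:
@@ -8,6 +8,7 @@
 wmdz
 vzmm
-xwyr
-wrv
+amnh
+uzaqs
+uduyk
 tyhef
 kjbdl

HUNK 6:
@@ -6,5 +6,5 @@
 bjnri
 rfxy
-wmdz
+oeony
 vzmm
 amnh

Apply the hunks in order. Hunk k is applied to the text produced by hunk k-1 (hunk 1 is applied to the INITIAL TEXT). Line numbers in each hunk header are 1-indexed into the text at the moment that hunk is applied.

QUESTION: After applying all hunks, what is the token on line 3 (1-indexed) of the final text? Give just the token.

Answer: zhlnt

Derivation:
Hunk 1: at line 5 remove [zqkx,bsw,njv] add [bjnri,oabld] -> 13 lines: igs egp cxn tfy rfvu qhhz bjnri oabld owr awbu vxxel tyhef kjbdl
Hunk 2: at line 7 remove [oabld,owr,awbu] add [rfxy,wmdz,vzmm] -> 13 lines: igs egp cxn tfy rfvu qhhz bjnri rfxy wmdz vzmm vxxel tyhef kjbdl
Hunk 3: at line 9 remove [vxxel] add [xwyr,wrv] -> 14 lines: igs egp cxn tfy rfvu qhhz bjnri rfxy wmdz vzmm xwyr wrv tyhef kjbdl
Hunk 4: at line 1 remove [cxn,tfy,rfvu] add [zhlnt,rgqsy] -> 13 lines: igs egp zhlnt rgqsy qhhz bjnri rfxy wmdz vzmm xwyr wrv tyhef kjbdl
Hunk 5: at line 8 remove [xwyr,wrv] add [amnh,uzaqs,uduyk] -> 14 lines: igs egp zhlnt rgqsy qhhz bjnri rfxy wmdz vzmm amnh uzaqs uduyk tyhef kjbdl
Hunk 6: at line 6 remove [wmdz] add [oeony] -> 14 lines: igs egp zhlnt rgqsy qhhz bjnri rfxy oeony vzmm amnh uzaqs uduyk tyhef kjbdl
Final line 3: zhlnt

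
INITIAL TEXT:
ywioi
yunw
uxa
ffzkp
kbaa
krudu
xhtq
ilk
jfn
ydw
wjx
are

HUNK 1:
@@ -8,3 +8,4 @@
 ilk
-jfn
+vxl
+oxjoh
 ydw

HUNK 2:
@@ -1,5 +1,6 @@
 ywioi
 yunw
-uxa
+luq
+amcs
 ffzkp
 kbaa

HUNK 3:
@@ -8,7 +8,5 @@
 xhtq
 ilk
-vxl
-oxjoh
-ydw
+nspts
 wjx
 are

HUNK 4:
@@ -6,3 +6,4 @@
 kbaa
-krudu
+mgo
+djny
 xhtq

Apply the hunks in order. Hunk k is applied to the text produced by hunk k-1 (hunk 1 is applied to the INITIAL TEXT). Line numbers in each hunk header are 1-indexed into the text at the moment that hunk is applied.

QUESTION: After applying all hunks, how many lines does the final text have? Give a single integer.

Answer: 13

Derivation:
Hunk 1: at line 8 remove [jfn] add [vxl,oxjoh] -> 13 lines: ywioi yunw uxa ffzkp kbaa krudu xhtq ilk vxl oxjoh ydw wjx are
Hunk 2: at line 1 remove [uxa] add [luq,amcs] -> 14 lines: ywioi yunw luq amcs ffzkp kbaa krudu xhtq ilk vxl oxjoh ydw wjx are
Hunk 3: at line 8 remove [vxl,oxjoh,ydw] add [nspts] -> 12 lines: ywioi yunw luq amcs ffzkp kbaa krudu xhtq ilk nspts wjx are
Hunk 4: at line 6 remove [krudu] add [mgo,djny] -> 13 lines: ywioi yunw luq amcs ffzkp kbaa mgo djny xhtq ilk nspts wjx are
Final line count: 13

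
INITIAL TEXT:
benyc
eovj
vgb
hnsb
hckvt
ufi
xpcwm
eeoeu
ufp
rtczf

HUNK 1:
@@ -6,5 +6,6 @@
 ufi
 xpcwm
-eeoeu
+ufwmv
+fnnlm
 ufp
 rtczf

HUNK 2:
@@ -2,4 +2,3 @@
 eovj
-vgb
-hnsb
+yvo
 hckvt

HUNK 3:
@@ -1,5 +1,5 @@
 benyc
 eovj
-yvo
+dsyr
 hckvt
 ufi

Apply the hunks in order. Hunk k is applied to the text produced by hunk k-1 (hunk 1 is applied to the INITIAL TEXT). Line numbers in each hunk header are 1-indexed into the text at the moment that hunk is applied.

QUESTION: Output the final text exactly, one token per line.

Hunk 1: at line 6 remove [eeoeu] add [ufwmv,fnnlm] -> 11 lines: benyc eovj vgb hnsb hckvt ufi xpcwm ufwmv fnnlm ufp rtczf
Hunk 2: at line 2 remove [vgb,hnsb] add [yvo] -> 10 lines: benyc eovj yvo hckvt ufi xpcwm ufwmv fnnlm ufp rtczf
Hunk 3: at line 1 remove [yvo] add [dsyr] -> 10 lines: benyc eovj dsyr hckvt ufi xpcwm ufwmv fnnlm ufp rtczf

Answer: benyc
eovj
dsyr
hckvt
ufi
xpcwm
ufwmv
fnnlm
ufp
rtczf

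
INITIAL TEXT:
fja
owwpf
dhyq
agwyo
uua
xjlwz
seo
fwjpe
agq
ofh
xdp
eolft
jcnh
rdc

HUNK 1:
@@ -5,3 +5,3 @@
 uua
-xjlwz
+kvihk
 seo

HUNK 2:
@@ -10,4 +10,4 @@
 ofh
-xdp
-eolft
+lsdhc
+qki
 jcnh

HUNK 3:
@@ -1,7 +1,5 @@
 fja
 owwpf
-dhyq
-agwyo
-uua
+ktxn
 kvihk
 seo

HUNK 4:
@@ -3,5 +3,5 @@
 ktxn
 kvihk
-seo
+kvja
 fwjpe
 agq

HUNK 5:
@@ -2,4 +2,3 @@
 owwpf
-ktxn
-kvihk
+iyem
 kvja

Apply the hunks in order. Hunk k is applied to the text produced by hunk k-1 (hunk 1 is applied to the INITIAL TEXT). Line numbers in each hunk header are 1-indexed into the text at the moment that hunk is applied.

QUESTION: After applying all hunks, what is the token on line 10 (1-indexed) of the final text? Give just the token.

Answer: jcnh

Derivation:
Hunk 1: at line 5 remove [xjlwz] add [kvihk] -> 14 lines: fja owwpf dhyq agwyo uua kvihk seo fwjpe agq ofh xdp eolft jcnh rdc
Hunk 2: at line 10 remove [xdp,eolft] add [lsdhc,qki] -> 14 lines: fja owwpf dhyq agwyo uua kvihk seo fwjpe agq ofh lsdhc qki jcnh rdc
Hunk 3: at line 1 remove [dhyq,agwyo,uua] add [ktxn] -> 12 lines: fja owwpf ktxn kvihk seo fwjpe agq ofh lsdhc qki jcnh rdc
Hunk 4: at line 3 remove [seo] add [kvja] -> 12 lines: fja owwpf ktxn kvihk kvja fwjpe agq ofh lsdhc qki jcnh rdc
Hunk 5: at line 2 remove [ktxn,kvihk] add [iyem] -> 11 lines: fja owwpf iyem kvja fwjpe agq ofh lsdhc qki jcnh rdc
Final line 10: jcnh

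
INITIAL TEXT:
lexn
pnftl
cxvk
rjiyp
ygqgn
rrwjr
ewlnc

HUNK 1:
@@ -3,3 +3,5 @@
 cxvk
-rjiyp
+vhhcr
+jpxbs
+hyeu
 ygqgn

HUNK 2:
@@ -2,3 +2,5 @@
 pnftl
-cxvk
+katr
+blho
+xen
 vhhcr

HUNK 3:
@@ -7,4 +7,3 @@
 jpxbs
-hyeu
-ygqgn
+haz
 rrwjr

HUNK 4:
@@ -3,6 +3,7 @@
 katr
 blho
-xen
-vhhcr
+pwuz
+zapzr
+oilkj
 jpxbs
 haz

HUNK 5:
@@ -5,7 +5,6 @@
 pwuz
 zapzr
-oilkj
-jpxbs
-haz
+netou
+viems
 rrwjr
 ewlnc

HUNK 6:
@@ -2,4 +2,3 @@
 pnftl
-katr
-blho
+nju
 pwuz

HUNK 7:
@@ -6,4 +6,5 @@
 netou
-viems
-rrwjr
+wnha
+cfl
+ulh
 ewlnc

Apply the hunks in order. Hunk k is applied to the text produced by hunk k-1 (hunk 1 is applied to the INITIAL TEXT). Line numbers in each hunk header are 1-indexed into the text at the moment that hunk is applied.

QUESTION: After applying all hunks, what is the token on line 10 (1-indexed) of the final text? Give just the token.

Hunk 1: at line 3 remove [rjiyp] add [vhhcr,jpxbs,hyeu] -> 9 lines: lexn pnftl cxvk vhhcr jpxbs hyeu ygqgn rrwjr ewlnc
Hunk 2: at line 2 remove [cxvk] add [katr,blho,xen] -> 11 lines: lexn pnftl katr blho xen vhhcr jpxbs hyeu ygqgn rrwjr ewlnc
Hunk 3: at line 7 remove [hyeu,ygqgn] add [haz] -> 10 lines: lexn pnftl katr blho xen vhhcr jpxbs haz rrwjr ewlnc
Hunk 4: at line 3 remove [xen,vhhcr] add [pwuz,zapzr,oilkj] -> 11 lines: lexn pnftl katr blho pwuz zapzr oilkj jpxbs haz rrwjr ewlnc
Hunk 5: at line 5 remove [oilkj,jpxbs,haz] add [netou,viems] -> 10 lines: lexn pnftl katr blho pwuz zapzr netou viems rrwjr ewlnc
Hunk 6: at line 2 remove [katr,blho] add [nju] -> 9 lines: lexn pnftl nju pwuz zapzr netou viems rrwjr ewlnc
Hunk 7: at line 6 remove [viems,rrwjr] add [wnha,cfl,ulh] -> 10 lines: lexn pnftl nju pwuz zapzr netou wnha cfl ulh ewlnc
Final line 10: ewlnc

Answer: ewlnc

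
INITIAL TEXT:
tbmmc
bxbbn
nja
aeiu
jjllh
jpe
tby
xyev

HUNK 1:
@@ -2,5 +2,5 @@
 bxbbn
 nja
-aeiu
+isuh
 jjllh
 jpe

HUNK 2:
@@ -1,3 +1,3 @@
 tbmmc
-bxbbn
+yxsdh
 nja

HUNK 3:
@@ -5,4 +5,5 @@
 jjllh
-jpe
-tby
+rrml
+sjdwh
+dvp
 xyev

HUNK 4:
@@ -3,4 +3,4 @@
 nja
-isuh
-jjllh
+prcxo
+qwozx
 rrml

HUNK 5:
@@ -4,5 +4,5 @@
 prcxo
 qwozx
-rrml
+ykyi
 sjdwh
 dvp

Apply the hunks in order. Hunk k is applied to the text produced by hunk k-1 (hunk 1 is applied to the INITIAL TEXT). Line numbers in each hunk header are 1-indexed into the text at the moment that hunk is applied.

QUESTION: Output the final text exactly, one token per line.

Hunk 1: at line 2 remove [aeiu] add [isuh] -> 8 lines: tbmmc bxbbn nja isuh jjllh jpe tby xyev
Hunk 2: at line 1 remove [bxbbn] add [yxsdh] -> 8 lines: tbmmc yxsdh nja isuh jjllh jpe tby xyev
Hunk 3: at line 5 remove [jpe,tby] add [rrml,sjdwh,dvp] -> 9 lines: tbmmc yxsdh nja isuh jjllh rrml sjdwh dvp xyev
Hunk 4: at line 3 remove [isuh,jjllh] add [prcxo,qwozx] -> 9 lines: tbmmc yxsdh nja prcxo qwozx rrml sjdwh dvp xyev
Hunk 5: at line 4 remove [rrml] add [ykyi] -> 9 lines: tbmmc yxsdh nja prcxo qwozx ykyi sjdwh dvp xyev

Answer: tbmmc
yxsdh
nja
prcxo
qwozx
ykyi
sjdwh
dvp
xyev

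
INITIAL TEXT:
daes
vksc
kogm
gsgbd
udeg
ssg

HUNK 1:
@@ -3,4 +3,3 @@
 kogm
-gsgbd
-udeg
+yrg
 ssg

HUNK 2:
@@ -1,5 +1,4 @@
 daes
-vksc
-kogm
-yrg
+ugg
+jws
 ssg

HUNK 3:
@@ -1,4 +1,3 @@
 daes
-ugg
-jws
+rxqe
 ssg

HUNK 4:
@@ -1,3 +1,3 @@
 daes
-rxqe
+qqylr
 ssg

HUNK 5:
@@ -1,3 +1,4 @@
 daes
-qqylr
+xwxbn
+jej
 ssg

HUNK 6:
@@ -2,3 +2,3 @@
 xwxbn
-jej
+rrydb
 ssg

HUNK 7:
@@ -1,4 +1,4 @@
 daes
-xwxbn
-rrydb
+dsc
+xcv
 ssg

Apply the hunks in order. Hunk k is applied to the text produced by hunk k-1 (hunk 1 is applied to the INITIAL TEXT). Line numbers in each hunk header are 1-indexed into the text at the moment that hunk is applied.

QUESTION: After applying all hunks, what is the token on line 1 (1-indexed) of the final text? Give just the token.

Answer: daes

Derivation:
Hunk 1: at line 3 remove [gsgbd,udeg] add [yrg] -> 5 lines: daes vksc kogm yrg ssg
Hunk 2: at line 1 remove [vksc,kogm,yrg] add [ugg,jws] -> 4 lines: daes ugg jws ssg
Hunk 3: at line 1 remove [ugg,jws] add [rxqe] -> 3 lines: daes rxqe ssg
Hunk 4: at line 1 remove [rxqe] add [qqylr] -> 3 lines: daes qqylr ssg
Hunk 5: at line 1 remove [qqylr] add [xwxbn,jej] -> 4 lines: daes xwxbn jej ssg
Hunk 6: at line 2 remove [jej] add [rrydb] -> 4 lines: daes xwxbn rrydb ssg
Hunk 7: at line 1 remove [xwxbn,rrydb] add [dsc,xcv] -> 4 lines: daes dsc xcv ssg
Final line 1: daes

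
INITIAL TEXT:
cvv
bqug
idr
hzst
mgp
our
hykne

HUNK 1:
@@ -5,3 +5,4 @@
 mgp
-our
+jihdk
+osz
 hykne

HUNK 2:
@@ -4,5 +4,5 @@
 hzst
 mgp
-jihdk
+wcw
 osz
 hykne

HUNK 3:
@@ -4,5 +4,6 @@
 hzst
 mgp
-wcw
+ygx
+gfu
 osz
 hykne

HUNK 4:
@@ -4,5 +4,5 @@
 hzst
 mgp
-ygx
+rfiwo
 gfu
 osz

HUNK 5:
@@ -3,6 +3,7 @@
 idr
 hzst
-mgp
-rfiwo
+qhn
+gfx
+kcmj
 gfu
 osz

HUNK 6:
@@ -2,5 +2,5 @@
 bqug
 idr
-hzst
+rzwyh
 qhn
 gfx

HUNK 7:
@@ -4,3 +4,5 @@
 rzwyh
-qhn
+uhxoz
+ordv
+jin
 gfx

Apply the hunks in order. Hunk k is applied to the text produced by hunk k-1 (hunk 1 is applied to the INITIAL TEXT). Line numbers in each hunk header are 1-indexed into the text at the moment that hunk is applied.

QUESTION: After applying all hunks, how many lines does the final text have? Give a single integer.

Hunk 1: at line 5 remove [our] add [jihdk,osz] -> 8 lines: cvv bqug idr hzst mgp jihdk osz hykne
Hunk 2: at line 4 remove [jihdk] add [wcw] -> 8 lines: cvv bqug idr hzst mgp wcw osz hykne
Hunk 3: at line 4 remove [wcw] add [ygx,gfu] -> 9 lines: cvv bqug idr hzst mgp ygx gfu osz hykne
Hunk 4: at line 4 remove [ygx] add [rfiwo] -> 9 lines: cvv bqug idr hzst mgp rfiwo gfu osz hykne
Hunk 5: at line 3 remove [mgp,rfiwo] add [qhn,gfx,kcmj] -> 10 lines: cvv bqug idr hzst qhn gfx kcmj gfu osz hykne
Hunk 6: at line 2 remove [hzst] add [rzwyh] -> 10 lines: cvv bqug idr rzwyh qhn gfx kcmj gfu osz hykne
Hunk 7: at line 4 remove [qhn] add [uhxoz,ordv,jin] -> 12 lines: cvv bqug idr rzwyh uhxoz ordv jin gfx kcmj gfu osz hykne
Final line count: 12

Answer: 12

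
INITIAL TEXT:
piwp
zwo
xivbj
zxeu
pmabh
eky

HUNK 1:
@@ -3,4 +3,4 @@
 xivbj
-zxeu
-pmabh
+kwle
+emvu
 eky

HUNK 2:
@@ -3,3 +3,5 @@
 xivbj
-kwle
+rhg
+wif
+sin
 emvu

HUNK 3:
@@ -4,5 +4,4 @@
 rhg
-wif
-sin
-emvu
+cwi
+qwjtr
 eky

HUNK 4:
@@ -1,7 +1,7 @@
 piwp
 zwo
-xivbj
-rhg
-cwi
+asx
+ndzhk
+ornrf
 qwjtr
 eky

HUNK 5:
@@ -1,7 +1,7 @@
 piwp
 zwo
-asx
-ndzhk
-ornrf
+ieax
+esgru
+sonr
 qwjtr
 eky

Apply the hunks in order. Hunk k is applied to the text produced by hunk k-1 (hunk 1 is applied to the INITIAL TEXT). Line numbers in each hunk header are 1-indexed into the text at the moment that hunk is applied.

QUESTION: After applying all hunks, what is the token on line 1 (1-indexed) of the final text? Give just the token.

Hunk 1: at line 3 remove [zxeu,pmabh] add [kwle,emvu] -> 6 lines: piwp zwo xivbj kwle emvu eky
Hunk 2: at line 3 remove [kwle] add [rhg,wif,sin] -> 8 lines: piwp zwo xivbj rhg wif sin emvu eky
Hunk 3: at line 4 remove [wif,sin,emvu] add [cwi,qwjtr] -> 7 lines: piwp zwo xivbj rhg cwi qwjtr eky
Hunk 4: at line 1 remove [xivbj,rhg,cwi] add [asx,ndzhk,ornrf] -> 7 lines: piwp zwo asx ndzhk ornrf qwjtr eky
Hunk 5: at line 1 remove [asx,ndzhk,ornrf] add [ieax,esgru,sonr] -> 7 lines: piwp zwo ieax esgru sonr qwjtr eky
Final line 1: piwp

Answer: piwp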